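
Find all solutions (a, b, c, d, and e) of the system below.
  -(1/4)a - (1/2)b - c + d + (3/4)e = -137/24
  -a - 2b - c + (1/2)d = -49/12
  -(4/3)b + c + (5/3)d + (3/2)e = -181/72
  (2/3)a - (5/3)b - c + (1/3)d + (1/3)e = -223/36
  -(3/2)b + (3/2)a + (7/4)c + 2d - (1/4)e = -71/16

Row-reduce the augmented matrix:
R1 ← R1 / (-1/4).
R2 ← R2 + 1·R1.
R4 ← R4 − 2/3·R1.
R5 ← R5 − 3/2·R1.
Swap R2 and R3.
R2 ← R2 / (-4/3).
R1 ← R1 − 2·R2.
R4 ← R4 + 3·R2.
R5 ← R5 + 9/2·R2.
R3 ← R3 / (3).
R1 ← R1 − 11/2·R3.
R2 ← R2 + 3/4·R3.
R4 ← R4 + 71/12·R3.
R5 ← R5 + 61/8·R3.
R4 ← R4 / (-551/72).
R1 ← R1 − 59/12·R4.
R2 ← R2 + 17/8·R4.
R3 ← R3 + 7/6·R4.
R5 ← R5 + 313/48·R4.
R5 ← R5 / (-11057/4408).
R1 ← R1 − 154/551·R5.
R2 ← R2 − 63/1102·R5.
R3 ← R3 − 67/1102·R5.
R4 ← R4 − 501/551·R5.
Reading off the reduced rows gives a = -7/4, b = 2/3, c = 3, d = -3, e = 1/4.

a = -7/4, b = 2/3, c = 3, d = -3, e = 1/4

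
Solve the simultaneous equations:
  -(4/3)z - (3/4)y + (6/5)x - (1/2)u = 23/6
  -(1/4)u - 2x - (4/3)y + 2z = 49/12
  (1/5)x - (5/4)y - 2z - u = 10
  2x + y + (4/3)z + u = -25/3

Row-reduce:
R1 ← R1 / (6/5).
R2 ← R2 + 2·R1.
R3 ← R3 − 1/5·R1.
R4 ← R4 − 2·R1.
R2 ← R2 / (-31/12).
R1 ← R1 + 5/8·R2.
R3 ← R3 + 9/8·R2.
R4 ← R4 − 9/4·R2.
R3 ← R3 / (-469/279).
R1 ← R1 + 295/279·R3.
R2 ← R2 − 8/93·R3.
R4 ← R4 − 938/279·R3.
Row 4 reduces to 0 = 4, a contradiction. The system is inconsistent.

no solution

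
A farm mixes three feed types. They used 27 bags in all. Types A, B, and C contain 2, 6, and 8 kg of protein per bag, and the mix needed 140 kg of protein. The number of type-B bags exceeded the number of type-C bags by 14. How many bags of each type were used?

type-A bags: 7, type-B bags: 17, type-C bags: 3

Let a = type-A bags, b = type-B bags, c = type-C bags.
  a + b + c = 27
  2a + 6b + 8c = 140
  b - c = 14
Row-reduce the augmented matrix:
R2 ← R2 − 2·R1.
R2 ← R2 / (4).
R1 ← R1 − 1·R2.
R3 ← R3 − 1·R2.
R3 ← R3 / (-5/2).
R1 ← R1 + 1/2·R3.
R2 ← R2 − 3/2·R3.
Reading off the reduced rows gives a = 7, b = 17, c = 3.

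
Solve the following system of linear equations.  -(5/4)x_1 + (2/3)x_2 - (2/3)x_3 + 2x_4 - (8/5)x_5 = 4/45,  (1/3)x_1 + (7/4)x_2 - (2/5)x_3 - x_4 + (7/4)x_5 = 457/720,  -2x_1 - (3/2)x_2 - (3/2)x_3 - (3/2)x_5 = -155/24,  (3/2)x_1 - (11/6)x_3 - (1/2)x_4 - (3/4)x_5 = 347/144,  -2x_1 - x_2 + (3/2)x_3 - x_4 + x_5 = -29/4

x_1 = 8/3, x_2 = -1/3, x_3 = -2/3, x_4 = 3, x_5 = 7/4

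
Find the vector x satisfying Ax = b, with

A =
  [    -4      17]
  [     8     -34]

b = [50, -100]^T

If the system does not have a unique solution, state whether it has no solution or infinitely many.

infinitely many solutions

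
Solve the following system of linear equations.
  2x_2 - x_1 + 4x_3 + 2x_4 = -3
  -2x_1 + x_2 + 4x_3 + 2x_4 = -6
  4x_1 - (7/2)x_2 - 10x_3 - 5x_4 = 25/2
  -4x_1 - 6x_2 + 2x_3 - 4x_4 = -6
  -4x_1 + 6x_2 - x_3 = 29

Row-reduce:
R1 ← R1 / (-1).
R2 ← R2 + 2·R1.
R3 ← R3 − 4·R1.
R4 ← R4 + 4·R1.
R5 ← R5 + 4·R1.
R2 ← R2 / (-3).
R1 ← R1 + 2·R2.
R3 ← R3 − 9/2·R2.
R4 ← R4 + 14·R2.
R5 ← R5 + 2·R2.
Swap R3 and R4.
R3 ← R3 / (14/3).
R1 ← R1 + 4/3·R3.
R2 ← R2 − 4/3·R3.
R5 ← R5 + 43/3·R3.
Swap R4 and R5.
R4 ← R4 / (-104/7).
R1 ← R1 + 10/7·R4.
R2 ← R2 − 10/7·R4.
R3 ← R3 + 4/7·R4.
Row 5 reduces to 0 = 1/2, a contradiction. The system is inconsistent.

no solution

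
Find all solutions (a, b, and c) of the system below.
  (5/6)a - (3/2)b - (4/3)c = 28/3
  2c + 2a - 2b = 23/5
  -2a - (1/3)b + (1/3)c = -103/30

Row-reduce the augmented matrix:
R1 ← R1 / (5/6).
R2 ← R2 − 2·R1.
R3 ← R3 + 2·R1.
R2 ← R2 / (8/5).
R1 ← R1 + 9/5·R2.
R3 ← R3 + 59/15·R2.
R3 ← R3 / (119/12).
R1 ← R1 − 17/4·R3.
R2 ← R2 − 13/4·R3.
Reading off the reduced rows gives a = 9/5, b = -3, c = -5/2.

a = 9/5, b = -3, c = -5/2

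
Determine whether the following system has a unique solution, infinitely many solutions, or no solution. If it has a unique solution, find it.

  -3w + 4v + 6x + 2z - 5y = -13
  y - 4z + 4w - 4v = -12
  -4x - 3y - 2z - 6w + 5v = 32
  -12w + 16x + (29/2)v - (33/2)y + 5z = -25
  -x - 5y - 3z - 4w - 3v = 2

no solution

Row-reduce:
R1 ← R1 / (6).
R3 ← R3 + 4·R1.
R4 ← R4 − 16·R1.
R5 ← R5 + 1·R1.
R1 ← R1 + 5/6·R2.
R3 ← R3 + 19/3·R2.
R4 ← R4 + 19/6·R2.
R5 ← R5 + 35/6·R2.
R3 ← R3 / (-26).
R1 ← R1 + 3·R3.
R2 ← R2 + 4·R3.
R4 ← R4 + 13·R3.
R5 ← R5 + 26·R3.
Swap R4 and R5.
R4 ← R4 / (3/2).
R1 ← R1 − 5/6·R4.
R2 ← R2 − 4/3·R4.
R3 ← R3 + 2/3·R4.
Row 5 reduces to 0 = -2, a contradiction. The system is inconsistent.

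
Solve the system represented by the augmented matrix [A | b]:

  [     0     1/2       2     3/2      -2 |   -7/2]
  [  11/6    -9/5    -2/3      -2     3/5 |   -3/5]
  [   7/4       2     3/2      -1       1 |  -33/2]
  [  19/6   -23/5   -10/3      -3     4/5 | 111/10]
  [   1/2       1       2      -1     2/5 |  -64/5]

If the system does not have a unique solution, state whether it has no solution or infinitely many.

no solution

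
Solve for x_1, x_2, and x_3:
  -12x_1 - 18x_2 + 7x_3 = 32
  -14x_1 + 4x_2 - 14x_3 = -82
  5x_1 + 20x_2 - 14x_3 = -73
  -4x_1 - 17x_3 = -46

x_1 = 3, x_2 = -3, x_3 = 2

Row-reduce the augmented matrix:
R1 ← R1 / (-12).
R2 ← R2 + 14·R1.
R3 ← R3 − 5·R1.
R4 ← R4 + 4·R1.
R2 ← R2 / (25).
R1 ← R1 − 3/2·R2.
R3 ← R3 − 25/2·R2.
R4 ← R4 − 6·R2.
Swap R3 and R4.
R3 ← R3 / (-1051/75).
R1 ← R1 − 56/75·R3.
R2 ← R2 + 133/150·R3.
R4 reduces to 0 = 0, so the extra equation is consistent.
Reading off the reduced rows gives x_1 = 3, x_2 = -3, x_3 = 2.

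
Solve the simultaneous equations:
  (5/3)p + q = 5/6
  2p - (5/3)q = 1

From equation 1: q = 5/6 − 5/3·p.
Substitute into equation 2 and solve: p = 1/2.
Then q = 0.

p = 1/2, q = 0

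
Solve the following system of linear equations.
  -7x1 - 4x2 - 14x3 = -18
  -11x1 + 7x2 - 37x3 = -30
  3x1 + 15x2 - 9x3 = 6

Row-reduce:
R1 ← R1 / (-7).
R2 ← R2 + 11·R1.
R3 ← R3 − 3·R1.
R2 ← R2 / (93/7).
R1 ← R1 − 4/7·R2.
R3 ← R3 − 93/7·R2.
Rank is 2 with 3 unknowns, leaving x3 free.

infinitely many solutions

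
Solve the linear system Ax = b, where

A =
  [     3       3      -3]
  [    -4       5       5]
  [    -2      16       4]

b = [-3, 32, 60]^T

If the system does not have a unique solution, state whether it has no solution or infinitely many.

no solution

Row-reduce:
R1 ← R1 / (3).
R2 ← R2 + 4·R1.
R3 ← R3 + 2·R1.
R2 ← R2 / (9).
R1 ← R1 − 1·R2.
R3 ← R3 − 18·R2.
Row 3 reduces to 0 = 2, a contradiction. The system is inconsistent.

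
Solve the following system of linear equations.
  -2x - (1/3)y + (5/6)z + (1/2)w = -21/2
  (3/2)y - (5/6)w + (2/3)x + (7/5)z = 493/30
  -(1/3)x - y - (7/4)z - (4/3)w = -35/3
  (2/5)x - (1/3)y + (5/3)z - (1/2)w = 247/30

x = 6, y = 4, z = 4, w = -1

Row-reduce the augmented matrix:
R1 ← R1 / (-2).
R2 ← R2 − 2/3·R1.
R3 ← R3 + 1/3·R1.
R4 ← R4 − 2/5·R1.
R2 ← R2 / (25/18).
R1 ← R1 − 1/6·R2.
R3 ← R3 + 17/18·R2.
R4 ← R4 + 2/5·R2.
R3 ← R3 / (-187/250).
R1 ← R1 + 309/500·R3.
R2 ← R2 − 151/125·R3.
R4 ← R4 − 8687/3750·R3.
R4 ← R4 / (-383/60).
R1 ← R1 − 11/8·R4.
R2 ← R2 + 7/2·R4.
R3 ← R3 − 5/2·R4.
Reading off the reduced rows gives x = 6, y = 4, z = 4, w = -1.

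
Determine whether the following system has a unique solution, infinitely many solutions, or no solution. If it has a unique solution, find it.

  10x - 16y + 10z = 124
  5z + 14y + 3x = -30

Row-reduce:
R1 ← R1 / (10).
R2 ← R2 − 3·R1.
R2 ← R2 / (94/5).
R1 ← R1 + 8/5·R2.
Rank is 2 with 3 unknowns, leaving z free.

infinitely many solutions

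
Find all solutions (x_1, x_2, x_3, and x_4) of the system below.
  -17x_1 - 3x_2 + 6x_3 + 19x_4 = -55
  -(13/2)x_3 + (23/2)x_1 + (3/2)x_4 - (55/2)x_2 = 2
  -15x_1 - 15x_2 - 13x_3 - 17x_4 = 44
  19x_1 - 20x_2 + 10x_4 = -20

infinitely many solutions

Row-reduce:
R1 ← R1 / (-17).
R2 ← R2 − 23/2·R1.
R3 ← R3 + 15·R1.
R4 ← R4 − 19·R1.
R2 ← R2 / (-502/17).
R1 ← R1 − 3/17·R2.
R3 ← R3 + 210/17·R2.
R4 ← R4 + 397/17·R2.
R3 ← R3 / (-8671/502).
R1 ← R1 + 369/1004·R3.
R2 ← R2 − 83/1004·R3.
R4 ← R4 − 8671/1004·R3.
Rank is 3 with 4 unknowns, leaving x_4 free.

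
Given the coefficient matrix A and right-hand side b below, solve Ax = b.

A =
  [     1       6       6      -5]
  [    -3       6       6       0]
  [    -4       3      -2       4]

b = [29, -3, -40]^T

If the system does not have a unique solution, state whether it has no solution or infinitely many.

Row-reduce:
R2 ← R2 + 3·R1.
R3 ← R3 + 4·R1.
R2 ← R2 / (24).
R1 ← R1 − 6·R2.
R3 ← R3 − 27·R2.
R3 ← R3 / (-5).
R2 ← R2 − 1·R3.
Rank is 3 with 4 unknowns, leaving x_4 free.

infinitely many solutions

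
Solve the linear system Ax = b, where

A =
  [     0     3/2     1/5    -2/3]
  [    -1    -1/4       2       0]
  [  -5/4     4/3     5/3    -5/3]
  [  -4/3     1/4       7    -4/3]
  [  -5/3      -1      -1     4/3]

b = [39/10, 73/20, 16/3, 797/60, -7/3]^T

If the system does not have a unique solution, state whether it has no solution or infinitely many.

Row-reduce the augmented matrix:
Swap R1 and R2.
R1 ← R1 / (-1).
R3 ← R3 + 5/4·R1.
R4 ← R4 + 4/3·R1.
R5 ← R5 + 5/3·R1.
R2 ← R2 / (3/2).
R1 ← R1 − 1/4·R2.
R3 ← R3 − 79/48·R2.
R4 ← R4 − 7/12·R2.
R5 ← R5 + 7/12·R2.
R3 ← R3 / (-379/360).
R1 ← R1 + 61/30·R3.
R2 ← R2 − 2/15·R3.
R4 ← R4 − 383/90·R3.
R5 ← R5 + 383/90·R3.
R4 ← R4 / (-16558/3411).
R1 ← R1 − 2180/1137·R4.
R2 ← R2 + 640/1137·R4.
R3 ← R3 − 1010/1137·R4.
R5 ← R5 − 16558/3411·R4.
R5 reduces to 0 = 0, so the extra equation is consistent.
Reading off the reduced rows gives x_1 = -2/5, x_2 = 3, x_3 = 2, x_4 = 3/2.

x_1 = -2/5, x_2 = 3, x_3 = 2, x_4 = 3/2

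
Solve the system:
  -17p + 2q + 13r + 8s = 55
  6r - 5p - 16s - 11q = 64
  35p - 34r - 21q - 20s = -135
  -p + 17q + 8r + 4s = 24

no solution

Row-reduce:
R1 ← R1 / (-17).
R2 ← R2 + 5·R1.
R3 ← R3 − 35·R1.
R4 ← R4 + 1·R1.
R2 ← R2 / (-197/17).
R1 ← R1 + 2/17·R2.
R3 ← R3 + 287/17·R2.
R4 ← R4 − 287/17·R2.
R3 ← R3 / (-2050/197).
R1 ← R1 + 155/197·R3.
R2 ← R2 + 37/197·R3.
R4 ← R4 − 2050/197·R3.
Row 4 reduces to 0 = -1, a contradiction. The system is inconsistent.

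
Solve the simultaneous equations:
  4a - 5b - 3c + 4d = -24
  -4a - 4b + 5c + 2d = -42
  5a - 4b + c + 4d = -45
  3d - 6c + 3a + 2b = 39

a = -3, b = 6, c = -6, d = 0

Row-reduce the augmented matrix:
R1 ← R1 / (4).
R2 ← R2 + 4·R1.
R3 ← R3 − 5·R1.
R4 ← R4 − 3·R1.
R2 ← R2 / (-9).
R1 ← R1 + 5/4·R2.
R3 ← R3 − 9/4·R2.
R4 ← R4 − 23/4·R2.
R3 ← R3 / (21/4).
R1 ← R1 + 37/36·R3.
R2 ← R2 + 2/9·R3.
R4 ← R4 + 89/36·R3.
R4 ← R4 / (769/189).
R1 ← R1 − 50/189·R4.
R2 ← R2 + 122/189·R4.
R3 ← R3 − 2/21·R4.
Reading off the reduced rows gives a = -3, b = 6, c = -6, d = 0.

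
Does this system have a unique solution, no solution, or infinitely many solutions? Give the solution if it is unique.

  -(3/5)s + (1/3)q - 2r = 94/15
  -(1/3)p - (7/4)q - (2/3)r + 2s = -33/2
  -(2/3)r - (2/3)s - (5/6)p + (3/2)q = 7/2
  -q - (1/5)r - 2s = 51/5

p = 5, q = 2, r = -1, s = -6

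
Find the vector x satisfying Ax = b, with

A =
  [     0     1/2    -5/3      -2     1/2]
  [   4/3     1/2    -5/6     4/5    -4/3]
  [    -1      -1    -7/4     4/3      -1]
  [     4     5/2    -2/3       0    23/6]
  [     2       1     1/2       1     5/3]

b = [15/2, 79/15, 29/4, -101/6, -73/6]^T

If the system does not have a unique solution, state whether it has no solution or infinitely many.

infinitely many solutions

Row-reduce:
Swap R1 and R2.
R1 ← R1 / (4/3).
R3 ← R3 + 1·R1.
R4 ← R4 − 4·R1.
R5 ← R5 − 2·R1.
R2 ← R2 / (1/2).
R1 ← R1 − 3/8·R2.
R3 ← R3 + 5/8·R2.
R4 ← R4 − 1·R2.
R5 ← R5 − 1/4·R2.
R3 ← R3 / (-107/24).
R1 ← R1 − 5/8·R3.
R2 ← R2 + 10/3·R3.
R4 ← R4 − 31/6·R3.
R5 ← R5 − 31/12·R3.
R4 ← R4 / (1514/1605).
R1 ← R1 − 1081/535·R4.
R2 ← R2 + 1148/321·R4.
R3 ← R3 − 68/535·R4.
R5 ← R5 − 757/1605·R4.
Rank is 4 with 5 unknowns, leaving x_5 free.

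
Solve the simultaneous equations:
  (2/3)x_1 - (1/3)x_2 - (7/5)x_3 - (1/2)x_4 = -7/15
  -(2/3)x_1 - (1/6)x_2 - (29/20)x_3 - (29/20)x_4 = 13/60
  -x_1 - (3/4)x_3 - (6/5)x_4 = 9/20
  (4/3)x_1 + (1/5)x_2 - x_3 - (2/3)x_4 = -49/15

Row-reduce:
R1 ← R1 / (2/3).
R2 ← R2 + 2/3·R1.
R3 ← R3 + 1·R1.
R4 ← R4 − 4/3·R1.
R2 ← R2 / (-1/2).
R1 ← R1 + 1/2·R2.
R3 ← R3 + 1/2·R2.
R4 ← R4 − 13/15·R2.
Swap R3 and R4.
R3 ← R3 / (-157/50).
R1 ← R1 − 3/4·R3.
R2 ← R2 − 57/10·R3.
Rank is 3 with 4 unknowns, leaving x_4 free.

infinitely many solutions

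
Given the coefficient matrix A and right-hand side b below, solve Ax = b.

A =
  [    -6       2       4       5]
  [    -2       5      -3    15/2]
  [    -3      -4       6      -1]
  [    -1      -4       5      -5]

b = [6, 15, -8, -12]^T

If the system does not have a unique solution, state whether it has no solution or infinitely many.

infinitely many solutions

Row-reduce:
R1 ← R1 / (-6).
R2 ← R2 + 2·R1.
R3 ← R3 + 3·R1.
R4 ← R4 + 1·R1.
R2 ← R2 / (13/3).
R1 ← R1 + 1/3·R2.
R3 ← R3 + 5·R2.
R4 ← R4 + 13/3·R2.
R3 ← R3 / (-1).
R1 ← R1 + 1·R3.
R2 ← R2 + 1·R3.
Rank is 3 with 4 unknowns, leaving x_4 free.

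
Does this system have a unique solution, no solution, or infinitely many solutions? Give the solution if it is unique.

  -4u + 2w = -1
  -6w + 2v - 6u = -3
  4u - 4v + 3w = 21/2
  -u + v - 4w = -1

Row-reduce the augmented matrix:
R1 ← R1 / (-4).
R2 ← R2 + 6·R1.
R3 ← R3 − 4·R1.
R4 ← R4 + 1·R1.
R2 ← R2 / (2).
R3 ← R3 + 4·R2.
R4 ← R4 − 1·R2.
R3 ← R3 / (-13).
R1 ← R1 + 1/2·R3.
R2 ← R2 + 9/2·R3.
R4 reduces to 0 = 0, so the extra equation is consistent.
Reading off the reduced rows gives u = 0, v = -3, w = -1/2.

u = 0, v = -3, w = -1/2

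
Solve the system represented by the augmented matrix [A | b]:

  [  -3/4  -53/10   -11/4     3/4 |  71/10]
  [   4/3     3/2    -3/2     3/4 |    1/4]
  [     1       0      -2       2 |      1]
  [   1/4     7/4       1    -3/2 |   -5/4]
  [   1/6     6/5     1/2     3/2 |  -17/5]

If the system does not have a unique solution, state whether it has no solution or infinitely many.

Row-reduce:
R1 ← R1 / (-3/4).
R2 ← R2 − 4/3·R1.
R3 ← R3 − 1·R1.
R4 ← R4 − 1/4·R1.
R5 ← R5 − 1/6·R1.
R2 ← R2 / (-713/90).
R1 ← R1 − 106/15·R2.
R3 ← R3 + 106/15·R2.
R4 ← R4 + 1/60·R2.
R5 ← R5 − 1/45·R2.
R3 ← R3 / (1/31).
R1 ← R1 + 63/31·R3.
R2 ← R2 − 25/31·R3.
R4 ← R4 − 3/31·R3.
R5 ← R5 + 4/31·R3.
R4 ← R4 / (-861/184).
R1 ← R1 − 1674/23·R4.
R2 ← R2 + 1325/46·R4.
R3 ← R3 − 814/23·R4.
R5 ← R5 − 287/46·R4.
Row 5 reduces to 0 = -1/3, a contradiction. The system is inconsistent.

no solution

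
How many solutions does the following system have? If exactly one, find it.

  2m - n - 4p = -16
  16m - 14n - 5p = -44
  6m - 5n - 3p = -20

Row-reduce:
R1 ← R1 / (2).
R2 ← R2 − 16·R1.
R3 ← R3 − 6·R1.
R2 ← R2 / (-6).
R1 ← R1 + 1/2·R2.
R3 ← R3 + 2·R2.
Rank is 2 with 3 unknowns, leaving p free.

infinitely many solutions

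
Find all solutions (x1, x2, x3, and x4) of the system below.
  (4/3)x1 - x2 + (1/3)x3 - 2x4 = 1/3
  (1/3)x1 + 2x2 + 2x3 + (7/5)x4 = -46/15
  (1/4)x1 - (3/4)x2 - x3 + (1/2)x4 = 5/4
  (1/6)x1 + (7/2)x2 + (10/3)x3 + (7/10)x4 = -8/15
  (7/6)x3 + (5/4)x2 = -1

Row-reduce:
R1 ← R1 / (4/3).
R2 ← R2 − 1/3·R1.
R3 ← R3 − 1/4·R1.
R4 ← R4 − 1/6·R1.
R2 ← R2 / (9/4).
R1 ← R1 + 3/4·R2.
R3 ← R3 + 9/16·R2.
R4 ← R4 − 29/8·R2.
R5 ← R5 − 5/4·R2.
R3 ← R3 / (-7/12).
R1 ← R1 − 8/9·R3.
R2 ← R2 − 23/27·R3.
R4 ← R4 − 11/54·R3.
R5 ← R5 − 11/108·R3.
R4 ← R4 / (-1033/630).
R1 ← R1 − 25/21·R4.
R2 ← R2 − 887/315·R4.
R3 ← R3 + 81/35·R4.
R5 ← R5 + 1033/1260·R4.
Row 5 reduces to 0 = -3/2, a contradiction. The system is inconsistent.

no solution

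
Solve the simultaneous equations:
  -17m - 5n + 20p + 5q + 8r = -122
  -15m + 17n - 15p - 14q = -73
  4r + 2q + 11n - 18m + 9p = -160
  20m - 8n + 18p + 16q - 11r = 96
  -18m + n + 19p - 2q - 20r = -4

m = 5, n = -4, p = 0, q = -5, r = -4

Row-reduce the augmented matrix:
R1 ← R1 / (-17).
R2 ← R2 + 15·R1.
R3 ← R3 + 18·R1.
R4 ← R4 − 20·R1.
R5 ← R5 + 18·R1.
R2 ← R2 / (364/17).
R1 ← R1 − 5/17·R2.
R3 ← R3 − 277/17·R2.
R4 ← R4 + 236/17·R2.
R5 ← R5 − 107/17·R2.
R3 ← R3 / (4611/364).
R1 ← R1 + 265/364·R3.
R2 ← R2 + 555/364·R3.
R4 ← R4 − 1853/91·R3.
R5 ← R5 − 2701/364·R3.
R4 ← R4 / (-33578/4611).
R1 ← R1 − 50/87·R4.
R2 ← R2 − 661/1537·R4.
R3 ← R3 − 3901/4611·R4.
R5 ← R5 + 37624/4611·R4.
R5 ← R5 / (-308796/16789).
R1 ← R1 + 15491/16789·R5.
R2 ← R2 + 22525/33578·R5.
R3 ← R3 + 27311/33578·R5.
R4 ← R4 − 35105/33578·R5.
Reading off the reduced rows gives m = 5, n = -4, p = 0, q = -5, r = -4.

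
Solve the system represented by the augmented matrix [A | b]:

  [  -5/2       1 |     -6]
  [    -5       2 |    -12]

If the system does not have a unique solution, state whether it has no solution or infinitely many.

infinitely many solutions

Row-reduce:
R1 ← R1 / (-5/2).
R2 ← R2 + 5·R1.
Rank is 1 with 2 unknowns, leaving x_2 free.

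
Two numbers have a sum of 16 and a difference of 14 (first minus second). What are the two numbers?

Let x = first number, y = second number.
  x + y = 16
  x - y = 14
Row-reduce the augmented matrix:
R2 ← R2 − 1·R1.
R2 ← R2 / (-2).
R1 ← R1 − 1·R2.
Reading off the reduced rows gives x = 15, y = 1.

first number: 15, second number: 1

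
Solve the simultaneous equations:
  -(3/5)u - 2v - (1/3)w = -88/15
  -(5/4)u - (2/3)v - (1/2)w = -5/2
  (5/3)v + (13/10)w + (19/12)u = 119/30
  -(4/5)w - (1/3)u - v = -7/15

Row-reduce:
R1 ← R1 / (-3/5).
R2 ← R2 + 5/4·R1.
R3 ← R3 − 19/12·R1.
R4 ← R4 + 1/3·R1.
R2 ← R2 / (7/2).
R1 ← R1 − 10/3·R2.
R3 ← R3 + 65/18·R2.
R4 ← R4 − 1/9·R2.
R3 ← R3 / (503/810).
R1 ← R1 − 10/27·R3.
R2 ← R2 − 1/18·R3.
R4 ← R4 + 503/810·R3.
Row 4 reduces to 0 = 1, a contradiction. The system is inconsistent.

no solution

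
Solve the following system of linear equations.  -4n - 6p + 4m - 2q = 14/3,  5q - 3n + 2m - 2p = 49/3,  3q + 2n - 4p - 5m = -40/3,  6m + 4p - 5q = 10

m = 8/3, n = -1, p = 1, q = 2

Row-reduce the augmented matrix:
R1 ← R1 / (4).
R2 ← R2 − 2·R1.
R3 ← R3 + 5·R1.
R4 ← R4 − 6·R1.
R2 ← R2 / (-1).
R1 ← R1 + 1·R2.
R3 ← R3 + 3·R2.
R4 ← R4 − 6·R2.
R3 ← R3 / (-29/2).
R1 ← R1 + 5/2·R3.
R2 ← R2 + 1·R3.
R4 ← R4 − 19·R3.
R4 ← R4 / (321/29).
R1 ← R1 + 101/29·R4.
R2 ← R2 + 139/29·R4.
R3 ← R3 − 35/29·R4.
Reading off the reduced rows gives m = 8/3, n = -1, p = 1, q = 2.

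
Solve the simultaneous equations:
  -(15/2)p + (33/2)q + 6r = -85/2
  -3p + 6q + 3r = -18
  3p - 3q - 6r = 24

no solution

Row-reduce:
R1 ← R1 / (-15/2).
R2 ← R2 + 3·R1.
R3 ← R3 − 3·R1.
R2 ← R2 / (-3/5).
R1 ← R1 + 11/5·R2.
R3 ← R3 − 18/5·R2.
Row 3 reduces to 0 = 1, a contradiction. The system is inconsistent.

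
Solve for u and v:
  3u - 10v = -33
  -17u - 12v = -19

u = -1, v = 3

Row-reduce the augmented matrix:
R1 ← R1 / (3).
R2 ← R2 + 17·R1.
R2 ← R2 / (-206/3).
R1 ← R1 + 10/3·R2.
Reading off the reduced rows gives u = -1, v = 3.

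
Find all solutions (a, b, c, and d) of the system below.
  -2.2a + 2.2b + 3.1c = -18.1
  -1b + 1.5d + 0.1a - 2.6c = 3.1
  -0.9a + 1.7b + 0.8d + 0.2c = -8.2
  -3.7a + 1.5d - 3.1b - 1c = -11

a = 3, b = -1, c = -3, d = -4

Row-reduce the augmented matrix:
R1 ← R1 / (-11/5).
R2 ← R2 − 1/10·R1.
R3 ← R3 + 9/10·R1.
R4 ← R4 + 37/10·R1.
R2 ← R2 / (-9/10).
R1 ← R1 + 1·R2.
R3 ← R3 − 4/5·R2.
R4 ← R4 + 34/5·R2.
R3 ← R3 / (-6443/1980).
R1 ← R1 − 131/99·R3.
R2 ← R2 − 541/198·R3.
R4 ← R4 − 4897/396·R3.
R4 ← R4 / (-22243/12886).
R1 ← R1 + 5149/6443·R4.
R2 ← R2 − 803/6443·R4.
R3 ← R3 + 4224/6443·R4.
Reading off the reduced rows gives a = 3, b = -1, c = -3, d = -4.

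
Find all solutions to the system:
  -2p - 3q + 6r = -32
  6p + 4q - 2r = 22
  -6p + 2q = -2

p = 1, q = 2, r = -4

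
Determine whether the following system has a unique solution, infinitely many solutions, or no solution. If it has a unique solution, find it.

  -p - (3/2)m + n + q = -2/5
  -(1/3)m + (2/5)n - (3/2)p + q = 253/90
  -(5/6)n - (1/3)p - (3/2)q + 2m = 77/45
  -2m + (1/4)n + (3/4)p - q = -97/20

Row-reduce the augmented matrix:
R1 ← R1 / (-3/2).
R2 ← R2 + 1/3·R1.
R3 ← R3 − 2·R1.
R4 ← R4 + 2·R1.
R2 ← R2 / (8/45).
R1 ← R1 + 2/3·R2.
R3 ← R3 − 1/2·R2.
R4 ← R4 + 13/12·R2.
R3 ← R3 / (185/96).
R1 ← R1 + 33/8·R3.
R2 ← R2 + 115/16·R3.
R4 ← R4 + 365/64·R3.
R4 ← R4 / (-675/148).
R1 ← R1 + 516/185·R4.
R2 ← R2 + 163/37·R4.
R3 ← R3 + 226/185·R4.
Reading off the reduced rows gives m = 2/3, n = -8/3, p = -5/3, q = 8/5.

m = 2/3, n = -8/3, p = -5/3, q = 8/5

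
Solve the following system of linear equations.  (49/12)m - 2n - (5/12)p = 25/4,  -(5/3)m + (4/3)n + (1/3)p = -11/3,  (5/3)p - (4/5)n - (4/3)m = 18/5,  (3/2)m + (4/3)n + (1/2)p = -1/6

no solution

Row-reduce:
R1 ← R1 / (49/12).
R2 ← R2 + 5/3·R1.
R3 ← R3 + 4/3·R1.
R4 ← R4 − 3/2·R1.
R2 ← R2 / (76/147).
R1 ← R1 + 24/49·R2.
R3 ← R3 + 356/245·R2.
R4 ← R4 − 304/147·R2.
R3 ← R3 / (189/95).
R1 ← R1 − 1/19·R3.
R2 ← R2 − 6/19·R3.
Row 4 reduces to 0 = 2, a contradiction. The system is inconsistent.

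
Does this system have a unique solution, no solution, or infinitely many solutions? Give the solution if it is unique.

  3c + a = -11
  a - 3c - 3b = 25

infinitely many solutions

Row-reduce:
R2 ← R2 − 1·R1.
R2 ← R2 / (-3).
Rank is 2 with 3 unknowns, leaving c free.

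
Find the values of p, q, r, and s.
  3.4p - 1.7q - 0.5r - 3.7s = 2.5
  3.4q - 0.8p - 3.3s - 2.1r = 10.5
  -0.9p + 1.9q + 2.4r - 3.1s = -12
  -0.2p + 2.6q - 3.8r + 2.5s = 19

p = 0, q = 0, r = -5, s = 0

Row-reduce the augmented matrix:
R1 ← R1 / (17/5).
R2 ← R2 + 4/5·R1.
R3 ← R3 + 9/10·R1.
R4 ← R4 + 1/5·R1.
R2 ← R2 / (3).
R1 ← R1 + 1/2·R2.
R3 ← R3 − 29/20·R2.
R4 ← R4 − 5/2·R2.
R3 ← R3 / (34063/10200).
R1 ← R1 + 31/60·R3.
R2 ← R2 + 377/510·R3.
R4 ← R4 + 2021/1020·R3.
R4 ← R4 / (308847/68126).
R1 ← R1 + 71621/34063·R4.
R2 ← R2 + 62914/34063·R4.
R3 ← R3 + 21049/34063·R4.
Reading off the reduced rows gives p = 0, q = 0, r = -5, s = 0.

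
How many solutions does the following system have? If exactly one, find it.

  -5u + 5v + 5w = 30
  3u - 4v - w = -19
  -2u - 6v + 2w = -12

u = -2, v = 3, w = 1

Row-reduce the augmented matrix:
R1 ← R1 / (-5).
R2 ← R2 − 3·R1.
R3 ← R3 + 2·R1.
R2 ← R2 / (-1).
R1 ← R1 + 1·R2.
R3 ← R3 + 8·R2.
R3 ← R3 / (-16).
R1 ← R1 + 3·R3.
R2 ← R2 + 2·R3.
Reading off the reduced rows gives u = -2, v = 3, w = 1.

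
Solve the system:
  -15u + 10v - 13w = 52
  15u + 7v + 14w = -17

Row-reduce:
R1 ← R1 / (-15).
R2 ← R2 − 15·R1.
R2 ← R2 / (17).
R1 ← R1 + 2/3·R2.
Rank is 2 with 3 unknowns, leaving w free.

infinitely many solutions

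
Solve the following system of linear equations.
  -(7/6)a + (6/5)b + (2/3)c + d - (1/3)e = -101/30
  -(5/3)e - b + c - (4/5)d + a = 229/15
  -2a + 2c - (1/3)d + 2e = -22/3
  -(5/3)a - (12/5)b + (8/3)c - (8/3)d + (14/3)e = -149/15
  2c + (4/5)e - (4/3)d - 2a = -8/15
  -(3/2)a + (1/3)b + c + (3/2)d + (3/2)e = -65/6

Row-reduce:
R1 ← R1 / (-7/6).
R2 ← R2 − 1·R1.
R3 ← R3 + 2·R1.
R4 ← R4 + 5/3·R1.
R5 ← R5 + 2·R1.
R6 ← R6 + 3/2·R1.
R2 ← R2 / (1/35).
R1 ← R1 + 36/35·R2.
R3 ← R3 + 72/35·R2.
R4 ← R4 + 144/35·R2.
R5 ← R5 + 72/35·R2.
R6 ← R6 + 127/105·R2.
R3 ← R3 / (114).
R1 ← R1 − 56·R3.
R2 ← R2 − 55·R3.
R4 ← R4 − 228·R3.
R5 ← R5 − 114·R3.
R6 ← R6 − 200/3·R3.
Swap R4 and R5.
R4 ← R4 / (-1).
R1 ← R1 − 158/855·R4.
R2 ← R2 − 343/342·R4.
R3 ← R3 − 31/1710·R4.
R6 ← R6 − 7309/5130·R4.
Swap R5 and R6.
R5 ← R5 / (-4931/2850).
R1 ← R1 + 3466/1425·R5.
R2 ← R2 + 281/95·R5.
R3 ← R3 + 1756/1425·R5.
R4 ← R4 − 6/5·R5.
Row 6 reduces to 0 = -2, a contradiction. The system is inconsistent.

no solution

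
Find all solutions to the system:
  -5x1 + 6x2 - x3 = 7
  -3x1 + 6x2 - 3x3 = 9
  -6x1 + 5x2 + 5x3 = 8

x1 = 2, x2 = 3, x3 = 1

Row-reduce the augmented matrix:
R1 ← R1 / (-5).
R2 ← R2 + 3·R1.
R3 ← R3 + 6·R1.
R2 ← R2 / (12/5).
R1 ← R1 + 6/5·R2.
R3 ← R3 + 11/5·R2.
R3 ← R3 / (4).
R1 ← R1 + 1·R3.
R2 ← R2 + 1·R3.
Reading off the reduced rows gives x1 = 2, x2 = 3, x3 = 1.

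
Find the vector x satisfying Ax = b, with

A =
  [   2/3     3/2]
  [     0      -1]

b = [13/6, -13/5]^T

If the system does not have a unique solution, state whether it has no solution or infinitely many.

Row-reduce the augmented matrix:
R1 ← R1 / (2/3).
R2 ← R2 / (-1).
R1 ← R1 − 9/4·R2.
Reading off the reduced rows gives x_1 = -13/5, x_2 = 13/5.

x_1 = -13/5, x_2 = 13/5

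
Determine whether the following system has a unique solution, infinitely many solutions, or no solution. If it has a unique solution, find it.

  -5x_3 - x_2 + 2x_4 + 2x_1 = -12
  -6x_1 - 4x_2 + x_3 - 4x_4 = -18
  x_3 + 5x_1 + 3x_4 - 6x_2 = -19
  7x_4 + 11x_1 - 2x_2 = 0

no solution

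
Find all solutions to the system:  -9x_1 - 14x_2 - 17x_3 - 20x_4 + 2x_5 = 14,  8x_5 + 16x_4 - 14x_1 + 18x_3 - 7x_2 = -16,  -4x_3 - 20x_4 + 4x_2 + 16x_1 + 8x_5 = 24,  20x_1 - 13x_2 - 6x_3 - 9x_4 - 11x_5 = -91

infinitely many solutions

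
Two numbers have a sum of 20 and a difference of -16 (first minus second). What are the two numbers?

Let x = first number, y = second number.
  x + y = 20
  x - y = -16
Row-reduce the augmented matrix:
R2 ← R2 − 1·R1.
R2 ← R2 / (-2).
R1 ← R1 − 1·R2.
Reading off the reduced rows gives x = 2, y = 18.

first number: 2, second number: 18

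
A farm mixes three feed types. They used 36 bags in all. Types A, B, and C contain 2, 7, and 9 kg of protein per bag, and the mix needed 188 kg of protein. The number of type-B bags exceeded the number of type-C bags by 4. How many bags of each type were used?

type-A bags: 16, type-B bags: 12, type-C bags: 8

Let a = type-A bags, b = type-B bags, c = type-C bags.
  a + b + c = 36
  2a + 7b + 9c = 188
  b - c = 4
Row-reduce the augmented matrix:
R2 ← R2 − 2·R1.
R2 ← R2 / (5).
R1 ← R1 − 1·R2.
R3 ← R3 − 1·R2.
R3 ← R3 / (-12/5).
R1 ← R1 + 2/5·R3.
R2 ← R2 − 7/5·R3.
Reading off the reduced rows gives a = 16, b = 12, c = 8.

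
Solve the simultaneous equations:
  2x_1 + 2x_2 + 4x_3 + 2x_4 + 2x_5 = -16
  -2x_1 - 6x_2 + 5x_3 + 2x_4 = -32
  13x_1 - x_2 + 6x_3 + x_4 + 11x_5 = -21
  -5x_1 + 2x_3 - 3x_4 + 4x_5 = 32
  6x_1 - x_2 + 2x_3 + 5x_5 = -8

Row-reduce:
R1 ← R1 / (2).
R2 ← R2 + 2·R1.
R3 ← R3 − 13·R1.
R4 ← R4 + 5·R1.
R5 ← R5 − 6·R1.
R2 ← R2 / (-4).
R1 ← R1 − 1·R2.
R3 ← R3 + 14·R2.
R4 ← R4 − 5·R2.
R5 ← R5 + 7·R2.
R3 ← R3 / (-103/2).
R1 ← R1 − 17/4·R3.
R2 ← R2 + 9/4·R3.
R4 ← R4 − 93/4·R3.
R5 ← R5 + 103/4·R3.
R4 ← R4 / (-488/103).
R1 ← R1 + 15/103·R4.
R2 ← R2 − 14/103·R4.
R3 ← R3 − 52/103·R4.
Row 5 reduces to 0 = -3/2, a contradiction. The system is inconsistent.

no solution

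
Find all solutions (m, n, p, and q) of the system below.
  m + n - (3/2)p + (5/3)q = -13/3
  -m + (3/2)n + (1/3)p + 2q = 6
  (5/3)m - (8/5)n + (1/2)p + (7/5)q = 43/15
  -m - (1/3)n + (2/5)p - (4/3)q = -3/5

Row-reduce the augmented matrix:
R2 ← R2 + 1·R1.
R3 ← R3 − 5/3·R1.
R4 ← R4 + 1·R1.
R2 ← R2 / (5/2).
R1 ← R1 − 1·R2.
R3 ← R3 + 49/15·R2.
R4 ← R4 − 2/3·R2.
R3 ← R3 / (332/225).
R1 ← R1 + 31/30·R3.
R2 ← R2 + 7/15·R3.
R4 ← R4 + 71/90·R3.
R4 ← R4 / (4409/3735).
R1 ← R1 − 215/83·R4.
R2 ← R2 − 634/249·R4.
R3 ← R3 − 192/83·R4.
Reading off the reduced rows gives m = 1, n = 2, p = 6, q = 1.

m = 1, n = 2, p = 6, q = 1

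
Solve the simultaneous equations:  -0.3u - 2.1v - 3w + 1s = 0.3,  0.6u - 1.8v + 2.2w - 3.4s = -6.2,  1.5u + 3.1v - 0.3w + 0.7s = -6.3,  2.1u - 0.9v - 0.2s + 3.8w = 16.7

Row-reduce the augmented matrix:
R1 ← R1 / (-3/10).
R2 ← R2 − 3/5·R1.
R3 ← R3 − 3/2·R1.
R4 ← R4 − 21/10·R1.
R2 ← R2 / (-6).
R1 ← R1 − 7·R2.
R3 ← R3 + 37/5·R2.
R4 ← R4 + 78/5·R2.
R3 ← R3 / (-796/75).
R1 ← R1 − 167/30·R3.
R2 ← R2 − 19/30·R3.
R4 ← R4 + 183/25·R3.
R4 ← R4 / (4233/796).
R1 ← R1 + 5117/4776·R4.
R2 ← R2 − 1077/1592·R4.
R3 ← R3 + 557/796·R4.
Reading off the reduced rows gives u = 0, v = -3, w = 4, s = 6.

u = 0, v = -3, w = 4, s = 6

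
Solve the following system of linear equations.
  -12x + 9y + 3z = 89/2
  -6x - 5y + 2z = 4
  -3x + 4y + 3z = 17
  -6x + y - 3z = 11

Row-reduce:
R1 ← R1 / (-12).
R2 ← R2 + 6·R1.
R3 ← R3 + 3·R1.
R4 ← R4 + 6·R1.
R2 ← R2 / (-19/2).
R1 ← R1 + 3/4·R2.
R3 ← R3 − 7/4·R2.
R4 ← R4 + 7/2·R2.
R3 ← R3 / (89/38).
R1 ← R1 + 11/38·R3.
R2 ← R2 + 1/19·R3.
R4 ← R4 + 89/19·R3.
Row 4 reduces to 0 = 1/2, a contradiction. The system is inconsistent.

no solution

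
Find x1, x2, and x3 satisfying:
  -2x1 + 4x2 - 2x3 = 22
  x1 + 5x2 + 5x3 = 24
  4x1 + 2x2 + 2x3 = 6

Row-reduce the augmented matrix:
R1 ← R1 / (-2).
R2 ← R2 − 1·R1.
R3 ← R3 − 4·R1.
R2 ← R2 / (7).
R1 ← R1 + 2·R2.
R3 ← R3 − 10·R2.
R3 ← R3 / (-54/7).
R1 ← R1 − 15/7·R3.
R2 ← R2 − 4/7·R3.
Reading off the reduced rows gives x1 = -1, x2 = 5, x3 = 0.

x1 = -1, x2 = 5, x3 = 0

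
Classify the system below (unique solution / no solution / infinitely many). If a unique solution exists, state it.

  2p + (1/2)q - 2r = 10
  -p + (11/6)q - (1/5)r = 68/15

Row-reduce:
R1 ← R1 / (2).
R2 ← R2 + 1·R1.
R2 ← R2 / (25/12).
R1 ← R1 − 1/4·R2.
Rank is 2 with 3 unknowns, leaving r free.

infinitely many solutions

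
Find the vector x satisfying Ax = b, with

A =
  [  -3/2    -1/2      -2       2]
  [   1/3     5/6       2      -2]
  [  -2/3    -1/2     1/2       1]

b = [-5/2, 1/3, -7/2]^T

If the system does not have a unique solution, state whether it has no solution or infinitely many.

Row-reduce:
R1 ← R1 / (-3/2).
R2 ← R2 − 1/3·R1.
R3 ← R3 + 2/3·R1.
R2 ← R2 / (13/18).
R1 ← R1 − 1/3·R2.
R3 ← R3 + 5/18·R2.
R3 ← R3 / (155/78).
R1 ← R1 − 8/13·R3.
R2 ← R2 − 28/13·R3.
Rank is 3 with 4 unknowns, leaving x_4 free.

infinitely many solutions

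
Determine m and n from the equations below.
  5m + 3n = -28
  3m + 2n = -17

Row-reduce the augmented matrix:
R1 ← R1 / (5).
R2 ← R2 − 3·R1.
R2 ← R2 / (1/5).
R1 ← R1 − 3/5·R2.
Reading off the reduced rows gives m = -5, n = -1.

m = -5, n = -1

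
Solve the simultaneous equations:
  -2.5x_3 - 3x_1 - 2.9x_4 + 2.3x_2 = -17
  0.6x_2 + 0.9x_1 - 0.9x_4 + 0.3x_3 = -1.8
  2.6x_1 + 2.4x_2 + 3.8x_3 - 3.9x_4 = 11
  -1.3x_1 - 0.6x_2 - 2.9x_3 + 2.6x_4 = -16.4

x_1 = -2, x_2 = -6, x_3 = 6, x_4 = -2

Row-reduce the augmented matrix:
R1 ← R1 / (-3).
R2 ← R2 − 9/10·R1.
R3 ← R3 − 13/5·R1.
R4 ← R4 + 13/10·R1.
R2 ← R2 / (129/100).
R1 ← R1 + 23/30·R2.
R3 ← R3 − 659/150·R2.
R4 ← R4 + 479/300·R2.
R3 ← R3 / (2042/645).
R1 ← R1 − 73/129·R3.
R2 ← R2 + 15/43·R3.
R4 ← R4 + 1531/645·R3.
R4 ← R4 / (28119/20420).
R1 ← R1 + 67/4084·R4.
R2 ← R2 + 5777/4084·R4.
R3 ← R3 + 497/4084·R4.
Reading off the reduced rows gives x_1 = -2, x_2 = -6, x_3 = 6, x_4 = -2.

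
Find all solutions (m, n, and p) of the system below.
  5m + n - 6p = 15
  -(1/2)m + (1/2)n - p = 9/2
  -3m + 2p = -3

Row-reduce:
R1 ← R1 / (5).
R2 ← R2 + 1/2·R1.
R3 ← R3 + 3·R1.
R2 ← R2 / (3/5).
R1 ← R1 − 1/5·R2.
R3 ← R3 − 3/5·R2.
Rank is 2 with 3 unknowns, leaving p free.

infinitely many solutions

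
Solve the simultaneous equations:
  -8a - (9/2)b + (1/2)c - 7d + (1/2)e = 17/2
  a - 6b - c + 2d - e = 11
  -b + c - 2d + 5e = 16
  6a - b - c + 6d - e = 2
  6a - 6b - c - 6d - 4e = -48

no solution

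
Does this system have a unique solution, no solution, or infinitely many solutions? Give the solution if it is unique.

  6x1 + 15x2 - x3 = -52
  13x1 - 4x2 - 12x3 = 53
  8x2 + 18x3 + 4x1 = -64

Row-reduce the augmented matrix:
R1 ← R1 / (6).
R2 ← R2 − 13·R1.
R3 ← R3 − 4·R1.
R2 ← R2 / (-73/2).
R1 ← R1 − 5/2·R2.
R3 ← R3 + 2·R2.
R3 ← R3 / (1402/73).
R1 ← R1 + 184/219·R3.
R2 ← R2 − 59/219·R3.
Reading off the reduced rows gives x1 = 1, x2 = -4, x3 = -2.

x1 = 1, x2 = -4, x3 = -2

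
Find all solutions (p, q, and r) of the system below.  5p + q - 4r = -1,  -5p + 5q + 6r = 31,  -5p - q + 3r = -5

p = 4, q = 3, r = 6

Row-reduce the augmented matrix:
R1 ← R1 / (5).
R2 ← R2 + 5·R1.
R3 ← R3 + 5·R1.
R2 ← R2 / (6).
R1 ← R1 − 1/5·R2.
R3 ← R3 / (-1).
R1 ← R1 + 13/15·R3.
R2 ← R2 − 1/3·R3.
Reading off the reduced rows gives p = 4, q = 3, r = 6.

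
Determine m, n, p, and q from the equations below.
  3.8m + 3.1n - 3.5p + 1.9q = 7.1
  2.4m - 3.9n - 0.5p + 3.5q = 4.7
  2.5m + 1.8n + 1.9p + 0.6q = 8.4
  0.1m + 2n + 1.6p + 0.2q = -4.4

Row-reduce the augmented matrix:
R1 ← R1 / (19/5).
R2 ← R2 − 12/5·R1.
R3 ← R3 − 5/2·R1.
R4 ← R4 − 1/10·R1.
R2 ← R2 / (-1113/190).
R1 ← R1 − 31/38·R2.
R3 ← R3 + 91/380·R2.
R4 ← R4 − 729/380·R2.
R3 ← R3 / (6571/1590).
R1 ← R1 + 760/1113·R3.
R2 ← R2 + 325/1113·R3.
R4 ← R4 − 4178/1855·R3.
R4 ← R4 / (601973/459970).
R1 ← R1 − 32077/45997·R4.
R2 ← R2 + 20478/45997·R4.
R3 ← R3 + 1183/6571·R4.
Reading off the reduced rows gives m = 6, n = -2, p = 0, q = -5.

m = 6, n = -2, p = 0, q = -5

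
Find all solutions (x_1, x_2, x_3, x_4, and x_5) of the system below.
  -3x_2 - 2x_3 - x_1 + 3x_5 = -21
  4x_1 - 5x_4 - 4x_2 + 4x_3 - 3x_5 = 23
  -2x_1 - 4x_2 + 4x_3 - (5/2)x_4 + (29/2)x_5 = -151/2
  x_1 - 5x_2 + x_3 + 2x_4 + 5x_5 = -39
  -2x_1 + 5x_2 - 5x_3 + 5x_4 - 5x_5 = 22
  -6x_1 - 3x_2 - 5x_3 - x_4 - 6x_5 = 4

Row-reduce:
R1 ← R1 / (-1).
R2 ← R2 − 4·R1.
R3 ← R3 + 2·R1.
R4 ← R4 − 1·R1.
R5 ← R5 + 2·R1.
R6 ← R6 + 6·R1.
R2 ← R2 / (-16).
R1 ← R1 − 3·R2.
R3 ← R3 − 2·R2.
R4 ← R4 + 8·R2.
R5 ← R5 − 11·R2.
R6 ← R6 − 15·R2.
R3 ← R3 / (15/2).
R1 ← R1 − 5/4·R3.
R2 ← R2 − 1/4·R3.
R4 ← R4 − 1·R3.
R5 ← R5 + 15/4·R3.
R6 ← R6 − 13/4·R3.
R4 ← R4 / (59/12).
R1 ← R1 + 5/12·R4.
R2 ← R2 − 5/12·R4.
R3 ← R3 + 5/12·R4.
R6 ← R6 + 13/3·R4.
Swap R5 and R6.
R5 ← R5 / (-1049/59).
R1 ← R1 + 161/59·R5.
R2 ← R2 + 316/295·R5.
R3 ← R3 − 434/295·R5.
R4 ← R4 − 133/295·R5.
Row 6 reduces to 0 = 3/2, a contradiction. The system is inconsistent.

no solution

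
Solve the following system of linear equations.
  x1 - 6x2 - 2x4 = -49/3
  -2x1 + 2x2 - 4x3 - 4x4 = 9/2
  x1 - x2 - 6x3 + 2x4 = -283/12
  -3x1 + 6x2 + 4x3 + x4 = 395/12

x1 = -7/3, x2 = 11/4, x3 = 8/3, x4 = -5/4

Row-reduce the augmented matrix:
R2 ← R2 + 2·R1.
R3 ← R3 − 1·R1.
R4 ← R4 + 3·R1.
R2 ← R2 / (-10).
R1 ← R1 + 6·R2.
R3 ← R3 − 5·R2.
R4 ← R4 + 12·R2.
R3 ← R3 / (-8).
R1 ← R1 − 12/5·R3.
R2 ← R2 − 2/5·R3.
R4 ← R4 − 44/5·R3.
R4 ← R4 / (23/5).
R1 ← R1 − 14/5·R4.
R2 ← R2 − 4/5·R4.
Reading off the reduced rows gives x1 = -7/3, x2 = 11/4, x3 = 8/3, x4 = -5/4.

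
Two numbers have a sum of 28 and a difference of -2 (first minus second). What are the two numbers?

Let x = first number, y = second number.
  x + y = 28
  x - y = -2
From equation 1: x = 28 − y.
Substitute into equation 2 and solve: y = 15.
Then x = 13.

first number: 13, second number: 15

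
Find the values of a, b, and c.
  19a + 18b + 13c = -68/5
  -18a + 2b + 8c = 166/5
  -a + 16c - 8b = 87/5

a = -7/5, b = 0, c = 1

Row-reduce the augmented matrix:
R1 ← R1 / (19).
R2 ← R2 + 18·R1.
R3 ← R3 + 1·R1.
R2 ← R2 / (362/19).
R1 ← R1 − 18/19·R2.
R3 ← R3 + 134/19·R2.
R3 ← R3 / (4381/181).
R1 ← R1 + 59/181·R3.
R2 ← R2 − 193/181·R3.
Reading off the reduced rows gives a = -7/5, b = 0, c = 1.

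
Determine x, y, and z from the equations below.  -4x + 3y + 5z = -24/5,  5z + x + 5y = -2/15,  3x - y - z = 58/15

x = 6/5, y = -2/3, z = 2/5

Row-reduce the augmented matrix:
R1 ← R1 / (-4).
R2 ← R2 − 1·R1.
R3 ← R3 − 3·R1.
R2 ← R2 / (23/4).
R1 ← R1 + 3/4·R2.
R3 ← R3 − 5/4·R2.
R3 ← R3 / (32/23).
R1 ← R1 + 10/23·R3.
R2 ← R2 − 25/23·R3.
Reading off the reduced rows gives x = 6/5, y = -2/3, z = 2/5.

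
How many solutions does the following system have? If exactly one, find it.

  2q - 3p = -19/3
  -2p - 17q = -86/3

p = 3, q = 4/3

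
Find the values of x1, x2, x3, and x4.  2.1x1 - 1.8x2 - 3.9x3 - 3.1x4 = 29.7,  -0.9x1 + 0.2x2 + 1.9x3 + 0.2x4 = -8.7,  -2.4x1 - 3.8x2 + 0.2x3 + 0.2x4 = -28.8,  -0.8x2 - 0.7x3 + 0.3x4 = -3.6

Row-reduce the augmented matrix:
R1 ← R1 / (21/10).
R2 ← R2 + 9/10·R1.
R3 ← R3 + 12/5·R1.
R2 ← R2 / (-4/7).
R1 ← R1 + 6/7·R2.
R3 ← R3 + 41/7·R2.
R4 ← R4 + 4/5·R2.
R3 ← R3 / (-33/5).
R1 ← R1 + 11/5·R3.
R2 ← R2 + 2/5·R3.
R4 ← R4 + 51/50·R3.
R4 ← R4 / (2679/4400).
R1 ← R1 + 101/40·R4.
R2 ← R2 − 1949/1320·R4.
R3 ← R3 + 329/264·R4.
Reading off the reduced rows gives x1 = 5, x2 = 4, x3 = -2, x4 = -6.

x1 = 5, x2 = 4, x3 = -2, x4 = -6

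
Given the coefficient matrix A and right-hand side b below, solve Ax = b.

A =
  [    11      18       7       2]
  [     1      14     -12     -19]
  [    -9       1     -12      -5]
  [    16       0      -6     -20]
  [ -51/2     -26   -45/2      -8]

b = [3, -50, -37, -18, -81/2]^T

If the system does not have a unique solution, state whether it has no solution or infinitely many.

Row-reduce:
R1 ← R1 / (11).
R2 ← R2 − 1·R1.
R3 ← R3 + 9·R1.
R4 ← R4 − 16·R1.
R5 ← R5 + 51/2·R1.
R2 ← R2 / (136/11).
R1 ← R1 − 18/11·R2.
R3 ← R3 − 173/11·R2.
R4 ← R4 + 288/11·R2.
R5 ← R5 − 173/11·R2.
R3 ← R3 / (1333/136).
R1 ← R1 − 157/68·R3.
R2 ← R2 + 139/136·R3.
R4 ← R4 + 730/17·R3.
R5 ← R5 − 1333/136·R3.
R4 ← R4 / (38170/1333).
R1 ← R1 + 2979/1333·R4.
R2 ← R2 − 856/1333·R4.
R3 ← R3 − 2861/1333·R4.
Row 5 reduces to 0 = 1, a contradiction. The system is inconsistent.

no solution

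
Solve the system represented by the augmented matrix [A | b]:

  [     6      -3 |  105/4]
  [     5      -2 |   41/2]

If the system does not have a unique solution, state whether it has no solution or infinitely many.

x_1 = 3, x_2 = -11/4

Row-reduce the augmented matrix:
R1 ← R1 / (6).
R2 ← R2 − 5·R1.
R2 ← R2 / (1/2).
R1 ← R1 + 1/2·R2.
Reading off the reduced rows gives x_1 = 3, x_2 = -11/4.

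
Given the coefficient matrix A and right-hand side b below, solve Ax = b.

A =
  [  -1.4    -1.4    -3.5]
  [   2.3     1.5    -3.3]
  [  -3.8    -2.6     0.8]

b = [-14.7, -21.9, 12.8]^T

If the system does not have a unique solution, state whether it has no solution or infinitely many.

x_1 = -3, x_2 = 1, x_3 = 5

Row-reduce the augmented matrix:
R1 ← R1 / (-7/5).
R2 ← R2 − 23/10·R1.
R3 ← R3 + 19/5·R1.
R2 ← R2 / (-4/5).
R1 ← R1 − 1·R2.
R3 ← R3 − 6/5·R2.
R3 ← R3 / (-131/40).
R1 ← R1 + 141/16·R3.
R2 ← R2 − 181/16·R3.
Reading off the reduced rows gives x_1 = -3, x_2 = 1, x_3 = 5.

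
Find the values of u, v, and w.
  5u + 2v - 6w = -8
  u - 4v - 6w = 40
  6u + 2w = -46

u = -6, v = -4, w = -5

Row-reduce the augmented matrix:
R1 ← R1 / (5).
R2 ← R2 − 1·R1.
R3 ← R3 − 6·R1.
R2 ← R2 / (-22/5).
R1 ← R1 − 2/5·R2.
R3 ← R3 + 12/5·R2.
R3 ← R3 / (130/11).
R1 ← R1 + 18/11·R3.
R2 ← R2 − 12/11·R3.
Reading off the reduced rows gives u = -6, v = -4, w = -5.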